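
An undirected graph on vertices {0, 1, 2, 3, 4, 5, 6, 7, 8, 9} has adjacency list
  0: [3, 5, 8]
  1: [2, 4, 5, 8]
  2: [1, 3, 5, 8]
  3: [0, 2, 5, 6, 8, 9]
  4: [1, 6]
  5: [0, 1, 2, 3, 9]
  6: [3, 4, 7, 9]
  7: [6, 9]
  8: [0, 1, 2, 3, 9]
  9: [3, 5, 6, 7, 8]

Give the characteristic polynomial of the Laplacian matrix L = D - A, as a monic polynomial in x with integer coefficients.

With the vertex order [0, 1, 2, 3, 4, 5, 6, 7, 8, 9], the degrees are [3, 4, 4, 6, 2, 5, 4, 2, 5, 5], giving D = diag(3, 4, 4, 6, 2, 5, 4, 2, 5, 5) and L = D - A. L has integer entries, so p(x) = det(xI - L) has integer coefficients. Expanding the determinant yields x^10 - 40x^9 + 692x^8 - 6778x^7 + 41291x^6 - 161602x^5 + 404364x^4 - 620222x^3 + 525920x^2 - 187050x. The coefficient of x^9 equals -trace(L) = -40, matching the sum of degrees. The largest eigenvalue, 7.4896, is at most the vertex count 10.

x^10 - 40x^9 + 692x^8 - 6778x^7 + 41291x^6 - 161602x^5 + 404364x^4 - 620222x^3 + 525920x^2 - 187050x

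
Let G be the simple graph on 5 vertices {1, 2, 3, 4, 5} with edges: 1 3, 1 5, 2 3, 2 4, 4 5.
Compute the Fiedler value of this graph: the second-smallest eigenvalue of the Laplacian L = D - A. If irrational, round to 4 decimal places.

1.3820

Reading degrees in the order [1, 2, 3, 4, 5] gives [2, 2, 2, 2, 2]; set D = diag(2, 2, 2, 2, 2) and form L = D - A. Computing the eigenvalues of L and sorting gives [0, 1.3820, 1.3820, 3.6180, 3.6180]. The Fiedler value lambda_2 = 1.3820 is strictly positive, so the graph is connected. The largest eigenvalue, 3.6180, is at most the vertex count 5.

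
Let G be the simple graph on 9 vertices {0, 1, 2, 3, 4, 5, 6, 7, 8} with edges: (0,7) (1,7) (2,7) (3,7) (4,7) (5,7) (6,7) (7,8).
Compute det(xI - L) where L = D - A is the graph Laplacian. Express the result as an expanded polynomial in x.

Each diagonal entry of L is the vertex degree and each off-diagonal entry is -1 where an edge is present, 0 otherwise; in the order [0, 1, 2, 3, 4, 5, 6, 7, 8] the diagonal is [1, 1, 1, 1, 1, 1, 1, 8, 1]. Computing det(xI - L) by cofactor expansion (or equivalently via sum-over-permutations) gives x^9 - 16x^8 + 84x^7 - 224x^6 + 350x^5 - 336x^4 + 196x^3 - 64x^2 + 9x. The constant term is 0 because L is singular (the all-ones vector lies in its kernel). There is one zero in the spectrum, matching the 1 component.

x^9 - 16x^8 + 84x^7 - 224x^6 + 350x^5 - 336x^4 + 196x^3 - 64x^2 + 9x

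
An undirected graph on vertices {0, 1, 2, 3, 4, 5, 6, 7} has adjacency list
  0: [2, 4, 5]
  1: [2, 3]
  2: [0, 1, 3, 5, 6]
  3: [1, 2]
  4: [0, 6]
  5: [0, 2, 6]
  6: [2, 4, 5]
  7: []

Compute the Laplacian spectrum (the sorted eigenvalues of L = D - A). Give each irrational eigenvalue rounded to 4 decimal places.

[0, 0, 0.8395, 2.3077, 3, 3, 4.6923, 6.1605]

With the vertex order [0, 1, 2, 3, 4, 5, 6, 7], the degrees are [3, 2, 5, 2, 2, 3, 3, 0], giving D = diag(3, 2, 5, 2, 2, 3, 3, 0) and L = D - A. L is symmetric positive semidefinite, so every eigenvalue is real and nonnegative. The 2 zero eigenvalues correspond to the 2 connected components.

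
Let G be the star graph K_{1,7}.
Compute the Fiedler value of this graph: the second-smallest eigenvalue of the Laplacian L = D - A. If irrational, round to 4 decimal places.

1

The graph has 8 vertices and degree multiset [7, 1, 1, 1, 1, 1, 1, 1]; D is the diagonal matrix of degrees and L = D - A. The smallest Laplacian eigenvalue is always 0. The next one, lambda_2 = 1, measures how hard the graph is to disconnect: larger values mean better connectivity. The largest eigenvalue, 8, is at most the vertex count 8. There is one zero in the spectrum, matching the 1 component.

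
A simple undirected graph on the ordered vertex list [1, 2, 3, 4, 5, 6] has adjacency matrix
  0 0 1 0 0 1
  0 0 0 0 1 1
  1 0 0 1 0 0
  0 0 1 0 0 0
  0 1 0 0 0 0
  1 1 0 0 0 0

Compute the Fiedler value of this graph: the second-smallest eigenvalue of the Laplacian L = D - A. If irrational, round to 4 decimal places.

0.2679

Reading degrees in the order [1, 2, 3, 4, 5, 6] gives [2, 2, 2, 1, 1, 2]; set D = diag(2, 2, 2, 1, 1, 2) and form L = D - A. The smallest Laplacian eigenvalue is always 0. The next one, lambda_2 = 0.2679, measures how hard the graph is to disconnect: larger values mean better connectivity. By the matrix-tree theorem the graph has (1/6) * product of the nonzero eigenvalues = 1 spanning tree.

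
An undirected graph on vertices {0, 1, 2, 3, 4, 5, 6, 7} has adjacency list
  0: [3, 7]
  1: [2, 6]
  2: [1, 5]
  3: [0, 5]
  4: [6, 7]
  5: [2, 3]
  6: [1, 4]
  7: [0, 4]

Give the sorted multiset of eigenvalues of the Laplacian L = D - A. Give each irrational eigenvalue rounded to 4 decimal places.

[0, 0.5858, 0.5858, 2, 2, 3.4142, 3.4142, 4]

Each diagonal entry of L is the vertex degree and each off-diagonal entry is -1 where an edge is present, 0 otherwise; in the order [0, 1, 2, 3, 4, 5, 6, 7] the diagonal is [2, 2, 2, 2, 2, 2, 2, 2]. The multiplicity of 0 as a Laplacian eigenvalue equals the number of connected components. The single zero eigenvalue shows the graph is connected. The largest eigenvalue, 4, is at most the vertex count 8. There is one zero in the spectrum, matching the 1 component.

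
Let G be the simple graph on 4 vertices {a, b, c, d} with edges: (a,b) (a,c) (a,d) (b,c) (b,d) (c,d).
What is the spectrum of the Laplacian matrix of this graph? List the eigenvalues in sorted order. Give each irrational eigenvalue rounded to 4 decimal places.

With the vertex order [a, b, c, d], the degrees are [3, 3, 3, 3], giving D = diag(3, 3, 3, 3) and L = D - A. Since every row of L sums to 0, the all-ones vector is in the kernel and 0 is an eigenvalue. The largest eigenvalue, 4, is at most the vertex count 4. There is one zero in the spectrum, matching the 1 component.

[0, 4, 4, 4]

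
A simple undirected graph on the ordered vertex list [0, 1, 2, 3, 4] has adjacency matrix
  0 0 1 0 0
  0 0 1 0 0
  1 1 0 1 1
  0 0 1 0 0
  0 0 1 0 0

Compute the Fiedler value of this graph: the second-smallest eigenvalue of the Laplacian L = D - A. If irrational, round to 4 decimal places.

1

With the vertex order [0, 1, 2, 3, 4], the degrees are [1, 1, 4, 1, 1], giving D = diag(1, 1, 4, 1, 1) and L = D - A. The smallest Laplacian eigenvalue is always 0. The next one, lambda_2 = 1, measures how hard the graph is to disconnect: larger values mean better connectivity. By the matrix-tree theorem the graph has (1/5) * product of the nonzero eigenvalues = 1 spanning tree. There is one zero in the spectrum, matching the 1 component.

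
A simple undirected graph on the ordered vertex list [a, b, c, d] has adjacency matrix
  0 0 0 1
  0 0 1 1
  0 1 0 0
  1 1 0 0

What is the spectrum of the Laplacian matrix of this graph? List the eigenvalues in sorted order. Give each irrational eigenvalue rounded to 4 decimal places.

[0, 0.5858, 2, 3.4142]

With the vertex order [a, b, c, d], the degrees are [1, 2, 1, 2], giving D = diag(1, 2, 1, 2) and L = D - A. The multiplicity of 0 as a Laplacian eigenvalue equals the number of connected components. The single zero eigenvalue shows the graph is connected. There is one zero in the spectrum, matching the 1 component.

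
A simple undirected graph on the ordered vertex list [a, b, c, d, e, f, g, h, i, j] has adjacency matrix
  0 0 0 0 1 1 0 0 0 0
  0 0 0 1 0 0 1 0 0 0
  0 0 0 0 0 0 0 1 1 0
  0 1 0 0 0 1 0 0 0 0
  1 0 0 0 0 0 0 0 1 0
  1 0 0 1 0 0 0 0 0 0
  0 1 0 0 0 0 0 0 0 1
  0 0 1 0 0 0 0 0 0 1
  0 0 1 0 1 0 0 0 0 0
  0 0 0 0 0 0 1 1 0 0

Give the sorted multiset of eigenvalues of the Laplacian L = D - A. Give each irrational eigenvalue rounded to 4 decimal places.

[0, 0.3820, 0.3820, 1.3820, 1.3820, 2.6180, 2.6180, 3.6180, 3.6180, 4]

Reading degrees in the order [a, b, c, d, e, f, g, h, i, j] gives [2, 2, 2, 2, 2, 2, 2, 2, 2, 2]; set D = diag(2, 2, 2, 2, 2, 2, 2, 2, 2, 2) and form L = D - A. The multiplicity of 0 as a Laplacian eigenvalue equals the number of connected components. The single zero eigenvalue shows the graph is connected. The eigenvalues sum to 20, which equals trace(L) = 2|E|. By the matrix-tree theorem the graph has (1/10) * product of the nonzero eigenvalues = 10 spanning trees.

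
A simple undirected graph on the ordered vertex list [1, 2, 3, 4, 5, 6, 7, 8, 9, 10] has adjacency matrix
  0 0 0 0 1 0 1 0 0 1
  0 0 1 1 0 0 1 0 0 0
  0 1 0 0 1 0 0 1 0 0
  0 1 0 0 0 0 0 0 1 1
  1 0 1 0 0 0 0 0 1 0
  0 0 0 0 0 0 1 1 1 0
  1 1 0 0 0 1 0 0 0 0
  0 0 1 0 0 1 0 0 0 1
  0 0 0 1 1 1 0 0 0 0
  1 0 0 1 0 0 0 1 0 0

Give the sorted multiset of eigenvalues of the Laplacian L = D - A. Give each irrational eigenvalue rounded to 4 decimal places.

Each diagonal entry of L is the vertex degree and each off-diagonal entry is -1 where an edge is present, 0 otherwise; in the order [1, 2, 3, 4, 5, 6, 7, 8, 9, 10] the diagonal is [3, 3, 3, 3, 3, 3, 3, 3, 3, 3]. Since every row of L sums to 0, the all-ones vector is in the kernel and 0 is an eigenvalue. The single zero eigenvalue shows the graph is connected. The eigenvalues sum to 30, which equals trace(L) = 2|E|.

[0, 2, 2, 2, 2, 2, 5, 5, 5, 5]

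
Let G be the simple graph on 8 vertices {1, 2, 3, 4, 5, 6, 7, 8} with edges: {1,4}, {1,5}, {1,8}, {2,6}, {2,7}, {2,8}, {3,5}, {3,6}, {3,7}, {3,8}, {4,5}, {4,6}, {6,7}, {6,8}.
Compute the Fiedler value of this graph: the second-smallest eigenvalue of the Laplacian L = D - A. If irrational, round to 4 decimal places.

1.3187

Each diagonal entry of L is the vertex degree and each off-diagonal entry is -1 where an edge is present, 0 otherwise; in the order [1, 2, 3, 4, 5, 6, 7, 8] the diagonal is [3, 3, 4, 3, 3, 5, 3, 4]. The sorted Laplacian eigenvalues are [0, 1.3187, 3, 3.3579, 4, 4, 6, 6.3234]; the algebraic connectivity is the second entry, 1.3187. By the matrix-tree theorem the graph has (1/8) * product of the nonzero eigenvalues = 1008 spanning trees.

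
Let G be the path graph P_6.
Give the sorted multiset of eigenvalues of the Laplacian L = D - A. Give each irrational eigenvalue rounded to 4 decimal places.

[0, 0.2679, 1, 2, 3, 3.7321]

The graph has 6 vertices and degree multiset [2, 2, 2, 2, 1, 1]; D is the diagonal matrix of degrees and L = D - A. The multiplicity of 0 as a Laplacian eigenvalue equals the number of connected components. The single zero eigenvalue shows the graph is connected. The largest eigenvalue, 3.7321, is at most the vertex count 6. By the matrix-tree theorem the graph has (1/6) * product of the nonzero eigenvalues = 1 spanning tree.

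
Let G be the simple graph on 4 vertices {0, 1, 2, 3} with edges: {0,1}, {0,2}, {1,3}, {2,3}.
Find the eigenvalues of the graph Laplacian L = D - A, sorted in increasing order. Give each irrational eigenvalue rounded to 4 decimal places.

[0, 2, 2, 4]

Reading degrees in the order [0, 1, 2, 3] gives [2, 2, 2, 2]; set D = diag(2, 2, 2, 2) and form L = D - A. Diagonalising L (or applying a numerical eigensolver to the 4x4 matrix) gives the spectrum above.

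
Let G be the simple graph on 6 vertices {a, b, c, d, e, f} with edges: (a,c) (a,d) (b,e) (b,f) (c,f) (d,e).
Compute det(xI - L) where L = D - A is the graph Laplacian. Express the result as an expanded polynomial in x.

Reading degrees in the order [a, b, c, d, e, f] gives [2, 2, 2, 2, 2, 2]; set D = diag(2, 2, 2, 2, 2, 2) and form L = D - A. Computing det(xI - L) by cofactor expansion (or equivalently via sum-over-permutations) gives x^6 - 12x^5 + 54x^4 - 112x^3 + 105x^2 - 36x. The coefficient of x^5 equals -trace(L) = -12, matching the sum of degrees. By the matrix-tree theorem the graph has (1/6) * product of the nonzero eigenvalues = 6 spanning trees. There is one zero in the spectrum, matching the 1 component.

x^6 - 12x^5 + 54x^4 - 112x^3 + 105x^2 - 36x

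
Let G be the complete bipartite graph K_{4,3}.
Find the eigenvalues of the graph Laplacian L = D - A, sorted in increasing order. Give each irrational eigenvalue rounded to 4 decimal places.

The graph has 7 vertices and degree multiset [4, 4, 4, 3, 3, 3, 3]; D is the diagonal matrix of degrees and L = D - A. Diagonalising L (or applying a numerical eigensolver to the 7x7 matrix) gives the spectrum above. The single zero eigenvalue shows the graph is connected. By the matrix-tree theorem the graph has (1/7) * product of the nonzero eigenvalues = 432 spanning trees.

[0, 3, 3, 3, 4, 4, 7]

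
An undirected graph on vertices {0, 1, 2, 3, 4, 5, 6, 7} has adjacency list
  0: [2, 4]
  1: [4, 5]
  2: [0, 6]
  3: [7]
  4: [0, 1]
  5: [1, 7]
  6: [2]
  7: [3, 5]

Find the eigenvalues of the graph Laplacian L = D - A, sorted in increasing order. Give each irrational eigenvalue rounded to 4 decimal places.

[0, 0.1522, 0.5858, 1.2346, 2, 2.7654, 3.4142, 3.8478]

Each diagonal entry of L is the vertex degree and each off-diagonal entry is -1 where an edge is present, 0 otherwise; in the order [0, 1, 2, 3, 4, 5, 6, 7] the diagonal is [2, 2, 2, 1, 2, 2, 1, 2]. Diagonalising L (or applying a numerical eigensolver to the 8x8 matrix) gives the spectrum above. The single zero eigenvalue shows the graph is connected. The largest eigenvalue, 3.8478, is at most the vertex count 8.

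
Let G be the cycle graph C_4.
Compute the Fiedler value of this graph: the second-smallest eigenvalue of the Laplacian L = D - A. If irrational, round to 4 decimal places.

The graph has 4 vertices and degree multiset [2, 2, 2, 2]; D is the diagonal matrix of degrees and L = D - A. The sorted Laplacian eigenvalues are [0, 2, 2, 4]; the algebraic connectivity is the second entry, 2. There is one zero in the spectrum, matching the 1 component.

2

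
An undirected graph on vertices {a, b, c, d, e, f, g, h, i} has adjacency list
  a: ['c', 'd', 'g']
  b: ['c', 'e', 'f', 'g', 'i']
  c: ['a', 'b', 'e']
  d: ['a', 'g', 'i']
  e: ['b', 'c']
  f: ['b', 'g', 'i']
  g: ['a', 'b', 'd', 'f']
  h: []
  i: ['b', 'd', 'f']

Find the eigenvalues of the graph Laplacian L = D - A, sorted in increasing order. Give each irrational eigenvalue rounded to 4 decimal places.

[0, 0, 1.2825, 1.9537, 3.0885, 3.5366, 4.6627, 5.0664, 6.4095]

With the vertex order [a, b, c, d, e, f, g, h, i], the degrees are [3, 5, 3, 3, 2, 3, 4, 0, 3], giving D = diag(3, 5, 3, 3, 2, 3, 4, 0, 3) and L = D - A. Since every row of L sums to 0, the all-ones vector is in the kernel and 0 is an eigenvalue. The 2 zero eigenvalues correspond to the 2 connected components. The eigenvalues sum to 26, which equals trace(L) = 2|E|.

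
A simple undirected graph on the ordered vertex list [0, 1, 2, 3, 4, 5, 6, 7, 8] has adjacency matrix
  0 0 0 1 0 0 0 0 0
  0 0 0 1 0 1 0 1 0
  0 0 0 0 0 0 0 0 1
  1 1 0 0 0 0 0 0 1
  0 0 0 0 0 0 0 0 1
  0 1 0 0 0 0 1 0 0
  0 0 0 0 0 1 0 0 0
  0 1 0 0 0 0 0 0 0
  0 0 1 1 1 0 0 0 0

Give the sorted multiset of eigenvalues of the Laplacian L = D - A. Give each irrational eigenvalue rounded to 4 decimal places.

Reading degrees in the order [0, 1, 2, 3, 4, 5, 6, 7, 8] gives [1, 3, 1, 3, 1, 2, 1, 1, 3]; set D = diag(1, 3, 1, 3, 1, 2, 1, 1, 3) and form L = D - A. The multiplicity of 0 as a Laplacian eigenvalue equals the number of connected components. There is one zero in the spectrum, matching the 1 component. By the matrix-tree theorem the graph has (1/9) * product of the nonzero eigenvalues = 1 spanning tree.

[0, 0.2118, 0.5546, 0.7223, 1, 2.0782, 2.7338, 3.8525, 4.8468]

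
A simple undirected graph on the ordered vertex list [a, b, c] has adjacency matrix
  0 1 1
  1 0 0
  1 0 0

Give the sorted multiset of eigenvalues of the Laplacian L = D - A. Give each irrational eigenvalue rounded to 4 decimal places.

[0, 1, 3]

Each diagonal entry of L is the vertex degree and each off-diagonal entry is -1 where an edge is present, 0 otherwise; in the order [a, b, c] the diagonal is [2, 1, 1]. Diagonalising L (or applying a numerical eigensolver to the 3x3 matrix) gives the spectrum above.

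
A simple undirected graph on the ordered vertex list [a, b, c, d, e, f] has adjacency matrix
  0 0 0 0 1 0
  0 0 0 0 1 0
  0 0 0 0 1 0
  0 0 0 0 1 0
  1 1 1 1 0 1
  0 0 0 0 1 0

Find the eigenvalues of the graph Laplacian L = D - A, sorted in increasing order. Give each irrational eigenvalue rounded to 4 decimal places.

With the vertex order [a, b, c, d, e, f], the degrees are [1, 1, 1, 1, 5, 1], giving D = diag(1, 1, 1, 1, 5, 1) and L = D - A. The multiplicity of 0 as a Laplacian eigenvalue equals the number of connected components. The single zero eigenvalue shows the graph is connected. The eigenvalues sum to 10, which equals trace(L) = 2|E|.

[0, 1, 1, 1, 1, 6]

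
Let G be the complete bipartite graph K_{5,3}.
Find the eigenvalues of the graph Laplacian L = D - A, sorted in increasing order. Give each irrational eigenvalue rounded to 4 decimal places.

The graph has 8 vertices and degree multiset [5, 5, 5, 3, 3, 3, 3, 3]; D is the diagonal matrix of degrees and L = D - A. Since every row of L sums to 0, the all-ones vector is in the kernel and 0 is an eigenvalue. By the matrix-tree theorem the graph has (1/8) * product of the nonzero eigenvalues = 2025 spanning trees.

[0, 3, 3, 3, 3, 5, 5, 8]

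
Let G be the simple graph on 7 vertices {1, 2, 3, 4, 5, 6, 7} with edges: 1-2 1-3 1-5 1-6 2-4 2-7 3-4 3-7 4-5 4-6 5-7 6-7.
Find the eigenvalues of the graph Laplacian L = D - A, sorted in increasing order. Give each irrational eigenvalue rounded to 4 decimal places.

With the vertex order [1, 2, 3, 4, 5, 6, 7], the degrees are [4, 3, 3, 4, 3, 3, 4], giving D = diag(4, 3, 3, 4, 3, 3, 4) and L = D - A. L is symmetric positive semidefinite, so every eigenvalue is real and nonnegative. The eigenvalues sum to 24, which equals trace(L) = 2|E|.

[0, 3, 3, 3, 4, 4, 7]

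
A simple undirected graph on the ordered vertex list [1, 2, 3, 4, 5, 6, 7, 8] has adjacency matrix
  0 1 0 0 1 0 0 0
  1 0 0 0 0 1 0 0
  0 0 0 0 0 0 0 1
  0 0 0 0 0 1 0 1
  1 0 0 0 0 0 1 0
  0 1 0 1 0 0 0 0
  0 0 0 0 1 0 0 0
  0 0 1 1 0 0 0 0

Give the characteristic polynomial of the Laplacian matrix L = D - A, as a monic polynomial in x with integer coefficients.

Reading degrees in the order [1, 2, 3, 4, 5, 6, 7, 8] gives [2, 2, 1, 2, 2, 2, 1, 2]; set D = diag(2, 2, 1, 2, 2, 2, 1, 2) and form L = D - A. L has integer entries, so p(x) = det(xI - L) has integer coefficients. Expanding the determinant yields x^8 - 14x^7 + 78x^6 - 220x^5 + 330x^4 - 252x^3 + 84x^2 - 8x. Since p(0) = det(-L) = 0, x divides p(x). The largest eigenvalue, 3.8478, is at most the vertex count 8. The eigenvalues sum to 14, which equals trace(L) = 2|E|.

x^8 - 14x^7 + 78x^6 - 220x^5 + 330x^4 - 252x^3 + 84x^2 - 8x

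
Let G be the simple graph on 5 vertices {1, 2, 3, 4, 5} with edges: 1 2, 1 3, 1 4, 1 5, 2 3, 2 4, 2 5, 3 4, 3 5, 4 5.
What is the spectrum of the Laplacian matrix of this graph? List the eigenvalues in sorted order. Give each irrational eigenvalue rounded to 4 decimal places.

Reading degrees in the order [1, 2, 3, 4, 5] gives [4, 4, 4, 4, 4]; set D = diag(4, 4, 4, 4, 4) and form L = D - A. The multiplicity of 0 as a Laplacian eigenvalue equals the number of connected components. The single zero eigenvalue shows the graph is connected. By the matrix-tree theorem the graph has (1/5) * product of the nonzero eigenvalues = 125 spanning trees.

[0, 5, 5, 5, 5]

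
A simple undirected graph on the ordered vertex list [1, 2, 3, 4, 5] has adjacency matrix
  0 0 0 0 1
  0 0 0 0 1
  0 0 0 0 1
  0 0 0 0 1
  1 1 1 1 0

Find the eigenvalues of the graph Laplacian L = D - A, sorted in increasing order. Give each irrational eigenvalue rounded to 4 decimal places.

[0, 1, 1, 1, 5]

With the vertex order [1, 2, 3, 4, 5], the degrees are [1, 1, 1, 1, 4], giving D = diag(1, 1, 1, 1, 4) and L = D - A. L is symmetric positive semidefinite, so every eigenvalue is real and nonnegative. The single zero eigenvalue shows the graph is connected. The eigenvalues sum to 8, which equals trace(L) = 2|E|.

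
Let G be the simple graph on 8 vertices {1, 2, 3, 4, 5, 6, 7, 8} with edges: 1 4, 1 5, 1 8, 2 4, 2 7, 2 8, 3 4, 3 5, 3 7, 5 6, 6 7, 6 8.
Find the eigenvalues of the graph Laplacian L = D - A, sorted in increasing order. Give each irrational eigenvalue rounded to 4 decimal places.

Reading degrees in the order [1, 2, 3, 4, 5, 6, 7, 8] gives [3, 3, 3, 3, 3, 3, 3, 3]; set D = diag(3, 3, 3, 3, 3, 3, 3, 3) and form L = D - A. Diagonalising L (or applying a numerical eigensolver to the 8x8 matrix) gives the spectrum above. The single zero eigenvalue shows the graph is connected. By the matrix-tree theorem the graph has (1/8) * product of the nonzero eigenvalues = 384 spanning trees. There is one zero in the spectrum, matching the 1 component.

[0, 2, 2, 2, 4, 4, 4, 6]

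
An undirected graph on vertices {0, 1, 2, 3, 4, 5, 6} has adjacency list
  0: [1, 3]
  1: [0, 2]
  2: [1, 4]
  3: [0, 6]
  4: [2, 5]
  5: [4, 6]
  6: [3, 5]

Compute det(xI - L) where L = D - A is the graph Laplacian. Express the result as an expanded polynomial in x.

With the vertex order [0, 1, 2, 3, 4, 5, 6], the degrees are [2, 2, 2, 2, 2, 2, 2], giving D = diag(2, 2, 2, 2, 2, 2, 2) and L = D - A. L has integer entries, so p(x) = det(xI - L) has integer coefficients. Expanding the determinant yields x^7 - 14x^6 + 77x^5 - 210x^4 + 294x^3 - 196x^2 + 49x. The coefficient of x^6 equals -trace(L) = -14, matching the sum of degrees. The largest eigenvalue, 3.8019, is at most the vertex count 7. The eigenvalues sum to 14, which equals trace(L) = 2|E|.

x^7 - 14x^6 + 77x^5 - 210x^4 + 294x^3 - 196x^2 + 49x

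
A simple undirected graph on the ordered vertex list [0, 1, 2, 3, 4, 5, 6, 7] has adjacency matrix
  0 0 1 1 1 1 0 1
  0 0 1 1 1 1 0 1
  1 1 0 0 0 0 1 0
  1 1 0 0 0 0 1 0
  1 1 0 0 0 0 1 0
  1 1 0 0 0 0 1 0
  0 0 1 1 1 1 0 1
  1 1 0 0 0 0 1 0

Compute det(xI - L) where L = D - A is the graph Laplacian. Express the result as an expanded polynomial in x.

x^8 - 30x^7 + 375x^6 - 2540x^5 + 10095x^4 - 23598x^3 + 30105x^2 - 16200x

Reading degrees in the order [0, 1, 2, 3, 4, 5, 6, 7] gives [5, 5, 3, 3, 3, 3, 5, 3]; set D = diag(5, 5, 3, 3, 3, 3, 5, 3) and form L = D - A. L has integer entries, so p(x) = det(xI - L) has integer coefficients. Expanding the determinant yields x^8 - 30x^7 + 375x^6 - 2540x^5 + 10095x^4 - 23598x^3 + 30105x^2 - 16200x. The coefficient of x^7 equals -trace(L) = -30, matching the sum of degrees.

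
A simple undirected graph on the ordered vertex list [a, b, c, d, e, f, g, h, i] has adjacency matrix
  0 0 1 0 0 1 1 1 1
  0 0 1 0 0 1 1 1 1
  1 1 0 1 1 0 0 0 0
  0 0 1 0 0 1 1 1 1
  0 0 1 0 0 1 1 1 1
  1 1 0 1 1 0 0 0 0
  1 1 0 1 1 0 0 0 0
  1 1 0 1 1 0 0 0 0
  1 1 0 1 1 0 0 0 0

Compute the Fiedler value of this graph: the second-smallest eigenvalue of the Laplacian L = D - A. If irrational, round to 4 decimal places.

With the vertex order [a, b, c, d, e, f, g, h, i], the degrees are [5, 5, 4, 5, 5, 4, 4, 4, 4], giving D = diag(5, 5, 4, 5, 5, 4, 4, 4, 4) and L = D - A. Computing the eigenvalues of L and sorting gives [0, 4, 4, 4, 4, 5, 5, 5, 9]. The Fiedler value lambda_2 = 4 is strictly positive, so the graph is connected. The largest eigenvalue, 9, is at most the vertex count 9. By the matrix-tree theorem the graph has (1/9) * product of the nonzero eigenvalues = 32000 spanning trees.

4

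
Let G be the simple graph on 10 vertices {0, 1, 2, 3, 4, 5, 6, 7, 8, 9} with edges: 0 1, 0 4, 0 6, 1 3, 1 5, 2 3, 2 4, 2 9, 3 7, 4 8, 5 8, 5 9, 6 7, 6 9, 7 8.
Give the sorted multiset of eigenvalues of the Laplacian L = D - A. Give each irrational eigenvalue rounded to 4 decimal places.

[0, 2, 2, 2, 2, 2, 5, 5, 5, 5]

Each diagonal entry of L is the vertex degree and each off-diagonal entry is -1 where an edge is present, 0 otherwise; in the order [0, 1, 2, 3, 4, 5, 6, 7, 8, 9] the diagonal is [3, 3, 3, 3, 3, 3, 3, 3, 3, 3]. Since every row of L sums to 0, the all-ones vector is in the kernel and 0 is an eigenvalue. There is one zero in the spectrum, matching the 1 component.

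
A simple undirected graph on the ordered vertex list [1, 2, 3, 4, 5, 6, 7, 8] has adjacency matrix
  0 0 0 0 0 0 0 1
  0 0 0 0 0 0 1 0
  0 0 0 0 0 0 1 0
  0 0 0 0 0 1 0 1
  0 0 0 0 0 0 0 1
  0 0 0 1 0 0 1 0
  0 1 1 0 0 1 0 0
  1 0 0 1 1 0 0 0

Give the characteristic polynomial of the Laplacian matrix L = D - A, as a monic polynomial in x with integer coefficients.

x^8 - 14x^7 + 76x^6 - 204x^5 + 289x^4 - 214x^3 + 74x^2 - 8x

With the vertex order [1, 2, 3, 4, 5, 6, 7, 8], the degrees are [1, 1, 1, 2, 1, 2, 3, 3], giving D = diag(1, 1, 1, 2, 1, 2, 3, 3) and L = D - A. L has integer entries, so p(x) = det(xI - L) has integer coefficients. Expanding the determinant yields x^8 - 14x^7 + 76x^6 - 204x^5 + 289x^4 - 214x^3 + 74x^2 - 8x. The constant term is 0 because L is singular (the all-ones vector lies in its kernel).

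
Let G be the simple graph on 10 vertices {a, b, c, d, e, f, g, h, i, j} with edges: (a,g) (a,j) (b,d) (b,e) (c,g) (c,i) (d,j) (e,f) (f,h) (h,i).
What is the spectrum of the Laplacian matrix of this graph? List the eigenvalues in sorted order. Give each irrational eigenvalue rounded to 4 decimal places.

[0, 0.3820, 0.3820, 1.3820, 1.3820, 2.6180, 2.6180, 3.6180, 3.6180, 4]

Each diagonal entry of L is the vertex degree and each off-diagonal entry is -1 where an edge is present, 0 otherwise; in the order [a, b, c, d, e, f, g, h, i, j] the diagonal is [2, 2, 2, 2, 2, 2, 2, 2, 2, 2]. Since every row of L sums to 0, the all-ones vector is in the kernel and 0 is an eigenvalue. The single zero eigenvalue shows the graph is connected. The largest eigenvalue, 4, is at most the vertex count 10. The eigenvalues sum to 20, which equals trace(L) = 2|E|.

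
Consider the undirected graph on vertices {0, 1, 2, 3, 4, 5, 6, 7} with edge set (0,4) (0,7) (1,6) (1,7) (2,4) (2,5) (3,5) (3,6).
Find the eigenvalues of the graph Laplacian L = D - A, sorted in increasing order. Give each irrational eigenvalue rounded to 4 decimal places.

[0, 0.5858, 0.5858, 2, 2, 3.4142, 3.4142, 4]

Reading degrees in the order [0, 1, 2, 3, 4, 5, 6, 7] gives [2, 2, 2, 2, 2, 2, 2, 2]; set D = diag(2, 2, 2, 2, 2, 2, 2, 2) and form L = D - A. Since every row of L sums to 0, the all-ones vector is in the kernel and 0 is an eigenvalue. There is one zero in the spectrum, matching the 1 component. The largest eigenvalue, 4, is at most the vertex count 8.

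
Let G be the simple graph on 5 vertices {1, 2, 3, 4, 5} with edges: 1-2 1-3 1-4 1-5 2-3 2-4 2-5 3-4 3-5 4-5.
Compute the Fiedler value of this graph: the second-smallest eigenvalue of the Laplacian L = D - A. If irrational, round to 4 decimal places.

Reading degrees in the order [1, 2, 3, 4, 5] gives [4, 4, 4, 4, 4]; set D = diag(4, 4, 4, 4, 4) and form L = D - A. The sorted Laplacian eigenvalues are [0, 5, 5, 5, 5]; the algebraic connectivity is the second entry, 5.

5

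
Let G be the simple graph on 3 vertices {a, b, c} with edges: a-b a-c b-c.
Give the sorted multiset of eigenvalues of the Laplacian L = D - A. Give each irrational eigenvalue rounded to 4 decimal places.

Each diagonal entry of L is the vertex degree and each off-diagonal entry is -1 where an edge is present, 0 otherwise; in the order [a, b, c] the diagonal is [2, 2, 2]. Diagonalising L (or applying a numerical eigensolver to the 3x3 matrix) gives the spectrum above. The single zero eigenvalue shows the graph is connected. The largest eigenvalue, 3, is at most the vertex count 3. By the matrix-tree theorem the graph has (1/3) * product of the nonzero eigenvalues = 3 spanning trees.

[0, 3, 3]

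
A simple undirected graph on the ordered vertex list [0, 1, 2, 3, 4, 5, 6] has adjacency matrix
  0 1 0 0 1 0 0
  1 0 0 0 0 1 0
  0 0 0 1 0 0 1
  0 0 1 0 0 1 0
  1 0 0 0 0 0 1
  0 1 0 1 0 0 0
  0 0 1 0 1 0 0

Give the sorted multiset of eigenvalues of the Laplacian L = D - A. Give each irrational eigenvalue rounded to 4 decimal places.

Each diagonal entry of L is the vertex degree and each off-diagonal entry is -1 where an edge is present, 0 otherwise; in the order [0, 1, 2, 3, 4, 5, 6] the diagonal is [2, 2, 2, 2, 2, 2, 2]. The multiplicity of 0 as a Laplacian eigenvalue equals the number of connected components. The single zero eigenvalue shows the graph is connected.

[0, 0.7530, 0.7530, 2.4450, 2.4450, 3.8019, 3.8019]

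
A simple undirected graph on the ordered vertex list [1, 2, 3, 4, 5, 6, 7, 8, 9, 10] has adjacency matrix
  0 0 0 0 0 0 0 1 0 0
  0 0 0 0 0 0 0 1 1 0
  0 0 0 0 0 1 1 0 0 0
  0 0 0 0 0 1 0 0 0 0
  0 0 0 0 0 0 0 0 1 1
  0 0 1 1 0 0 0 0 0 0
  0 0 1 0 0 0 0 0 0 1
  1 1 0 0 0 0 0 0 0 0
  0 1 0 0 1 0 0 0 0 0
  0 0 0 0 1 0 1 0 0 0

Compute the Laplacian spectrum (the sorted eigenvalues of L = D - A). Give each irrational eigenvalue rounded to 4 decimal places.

With the vertex order [1, 2, 3, 4, 5, 6, 7, 8, 9, 10], the degrees are [1, 2, 2, 1, 2, 2, 2, 2, 2, 2], giving D = diag(1, 2, 2, 1, 2, 2, 2, 2, 2, 2) and L = D - A. L is symmetric positive semidefinite, so every eigenvalue is real and nonnegative. The eigenvalues sum to 18, which equals trace(L) = 2|E|.

[0, 0.0979, 0.3820, 0.8244, 1.3820, 2, 2.6180, 3.1756, 3.6180, 3.9021]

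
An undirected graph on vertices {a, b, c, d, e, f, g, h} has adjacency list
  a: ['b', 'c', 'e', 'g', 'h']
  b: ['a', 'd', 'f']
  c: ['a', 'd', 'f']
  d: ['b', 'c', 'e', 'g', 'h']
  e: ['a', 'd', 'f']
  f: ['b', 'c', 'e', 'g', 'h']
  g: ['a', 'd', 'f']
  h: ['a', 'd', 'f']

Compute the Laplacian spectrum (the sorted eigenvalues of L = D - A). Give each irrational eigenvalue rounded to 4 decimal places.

[0, 3, 3, 3, 3, 5, 5, 8]

Reading degrees in the order [a, b, c, d, e, f, g, h] gives [5, 3, 3, 5, 3, 5, 3, 3]; set D = diag(5, 3, 3, 5, 3, 5, 3, 3) and form L = D - A. Diagonalising L (or applying a numerical eigensolver to the 8x8 matrix) gives the spectrum above. The single zero eigenvalue shows the graph is connected. The largest eigenvalue, 8, is at most the vertex count 8.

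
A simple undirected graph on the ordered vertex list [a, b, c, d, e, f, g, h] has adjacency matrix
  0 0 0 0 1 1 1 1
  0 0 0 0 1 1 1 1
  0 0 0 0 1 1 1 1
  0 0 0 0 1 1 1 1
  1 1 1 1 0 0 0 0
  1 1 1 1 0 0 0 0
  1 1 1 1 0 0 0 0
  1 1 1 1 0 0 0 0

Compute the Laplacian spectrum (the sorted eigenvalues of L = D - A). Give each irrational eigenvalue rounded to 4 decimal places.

Reading degrees in the order [a, b, c, d, e, f, g, h] gives [4, 4, 4, 4, 4, 4, 4, 4]; set D = diag(4, 4, 4, 4, 4, 4, 4, 4) and form L = D - A. The multiplicity of 0 as a Laplacian eigenvalue equals the number of connected components. The eigenvalues sum to 32, which equals trace(L) = 2|E|.

[0, 4, 4, 4, 4, 4, 4, 8]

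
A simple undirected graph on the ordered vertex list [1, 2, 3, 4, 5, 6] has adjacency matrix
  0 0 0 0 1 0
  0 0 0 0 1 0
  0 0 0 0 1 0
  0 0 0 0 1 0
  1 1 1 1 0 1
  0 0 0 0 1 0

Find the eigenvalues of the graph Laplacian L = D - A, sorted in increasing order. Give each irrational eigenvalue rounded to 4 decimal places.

Reading degrees in the order [1, 2, 3, 4, 5, 6] gives [1, 1, 1, 1, 5, 1]; set D = diag(1, 1, 1, 1, 5, 1) and form L = D - A. Since every row of L sums to 0, the all-ones vector is in the kernel and 0 is an eigenvalue. The single zero eigenvalue shows the graph is connected. There is one zero in the spectrum, matching the 1 component.

[0, 1, 1, 1, 1, 6]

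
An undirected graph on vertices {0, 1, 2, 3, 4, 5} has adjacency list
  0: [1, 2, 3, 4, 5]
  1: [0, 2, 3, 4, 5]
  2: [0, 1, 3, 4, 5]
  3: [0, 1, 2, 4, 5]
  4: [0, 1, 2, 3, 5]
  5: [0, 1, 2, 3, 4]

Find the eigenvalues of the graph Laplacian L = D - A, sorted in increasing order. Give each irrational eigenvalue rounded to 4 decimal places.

Each diagonal entry of L is the vertex degree and each off-diagonal entry is -1 where an edge is present, 0 otherwise; in the order [0, 1, 2, 3, 4, 5] the diagonal is [5, 5, 5, 5, 5, 5]. Diagonalising L (or applying a numerical eigensolver to the 6x6 matrix) gives the spectrum above. The largest eigenvalue, 6, is at most the vertex count 6. There is one zero in the spectrum, matching the 1 component.

[0, 6, 6, 6, 6, 6]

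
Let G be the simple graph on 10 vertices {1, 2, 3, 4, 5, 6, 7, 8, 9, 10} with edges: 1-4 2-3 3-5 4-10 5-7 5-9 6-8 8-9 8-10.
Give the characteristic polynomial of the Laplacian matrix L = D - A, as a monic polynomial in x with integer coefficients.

x^10 - 18x^9 + 134x^8 - 536x^7 + 1254x^6 - 1752x^5 + 1432x^4 - 642x^3 + 138x^2 - 10x

Reading degrees in the order [1, 2, 3, 4, 5, 6, 7, 8, 9, 10] gives [1, 1, 2, 2, 3, 1, 1, 3, 2, 2]; set D = diag(1, 1, 2, 2, 3, 1, 1, 3, 2, 2) and form L = D - A. L has integer entries, so p(x) = det(xI - L) has integer coefficients. Expanding the determinant yields x^10 - 18x^9 + 134x^8 - 536x^7 + 1254x^6 - 1752x^5 + 1432x^4 - 642x^3 + 138x^2 - 10x. The coefficient of x^9 equals -trace(L) = -18, matching the sum of degrees. By the matrix-tree theorem the graph has (1/10) * product of the nonzero eigenvalues = 1 spanning tree.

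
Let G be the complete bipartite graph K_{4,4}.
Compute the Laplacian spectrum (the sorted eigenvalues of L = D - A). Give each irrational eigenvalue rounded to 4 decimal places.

[0, 4, 4, 4, 4, 4, 4, 8]

The graph has 8 vertices and degree multiset [4, 4, 4, 4, 4, 4, 4, 4]; D is the diagonal matrix of degrees and L = D - A. The multiplicity of 0 as a Laplacian eigenvalue equals the number of connected components. The largest eigenvalue, 8, is at most the vertex count 8. There is one zero in the spectrum, matching the 1 component.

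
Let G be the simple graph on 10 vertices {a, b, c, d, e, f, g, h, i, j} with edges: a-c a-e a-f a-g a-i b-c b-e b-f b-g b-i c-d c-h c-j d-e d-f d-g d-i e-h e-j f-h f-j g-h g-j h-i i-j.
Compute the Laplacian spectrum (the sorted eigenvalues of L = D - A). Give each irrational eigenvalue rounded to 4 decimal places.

Reading degrees in the order [a, b, c, d, e, f, g, h, i, j] gives [5, 5, 5, 5, 5, 5, 5, 5, 5, 5]; set D = diag(5, 5, 5, 5, 5, 5, 5, 5, 5, 5) and form L = D - A. L is symmetric positive semidefinite, so every eigenvalue is real and nonnegative. The single zero eigenvalue shows the graph is connected.

[0, 5, 5, 5, 5, 5, 5, 5, 5, 10]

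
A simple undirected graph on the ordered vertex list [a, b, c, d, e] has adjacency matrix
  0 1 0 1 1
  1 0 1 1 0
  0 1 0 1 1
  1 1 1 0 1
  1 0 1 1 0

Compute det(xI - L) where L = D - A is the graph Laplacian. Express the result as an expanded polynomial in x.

x^5 - 16x^4 + 94x^3 - 240x^2 + 225x

Reading degrees in the order [a, b, c, d, e] gives [3, 3, 3, 4, 3]; set D = diag(3, 3, 3, 4, 3) and form L = D - A. Computing det(xI - L) by cofactor expansion (or equivalently via sum-over-permutations) gives x^5 - 16x^4 + 94x^3 - 240x^2 + 225x. Since p(0) = det(-L) = 0, x divides p(x). The eigenvalues sum to 16, which equals trace(L) = 2|E|.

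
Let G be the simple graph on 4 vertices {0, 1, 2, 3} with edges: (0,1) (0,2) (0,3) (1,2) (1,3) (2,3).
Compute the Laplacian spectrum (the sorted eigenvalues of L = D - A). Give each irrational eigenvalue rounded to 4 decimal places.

[0, 4, 4, 4]

Reading degrees in the order [0, 1, 2, 3] gives [3, 3, 3, 3]; set D = diag(3, 3, 3, 3) and form L = D - A. Since every row of L sums to 0, the all-ones vector is in the kernel and 0 is an eigenvalue. The eigenvalues sum to 12, which equals trace(L) = 2|E|.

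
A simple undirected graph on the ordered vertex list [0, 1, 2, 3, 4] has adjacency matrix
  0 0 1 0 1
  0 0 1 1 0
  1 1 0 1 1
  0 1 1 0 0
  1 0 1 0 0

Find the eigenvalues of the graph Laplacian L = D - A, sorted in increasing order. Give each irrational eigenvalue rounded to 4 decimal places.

[0, 1, 3, 3, 5]

Reading degrees in the order [0, 1, 2, 3, 4] gives [2, 2, 4, 2, 2]; set D = diag(2, 2, 4, 2, 2) and form L = D - A. L is symmetric positive semidefinite, so every eigenvalue is real and nonnegative. By the matrix-tree theorem the graph has (1/5) * product of the nonzero eigenvalues = 9 spanning trees.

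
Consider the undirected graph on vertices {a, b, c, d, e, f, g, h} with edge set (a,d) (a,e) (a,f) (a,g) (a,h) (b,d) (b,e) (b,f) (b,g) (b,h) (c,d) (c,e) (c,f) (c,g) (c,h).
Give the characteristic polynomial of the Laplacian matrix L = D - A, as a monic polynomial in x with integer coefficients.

x^8 - 30x^7 + 375x^6 - 2540x^5 + 10095x^4 - 23598x^3 + 30105x^2 - 16200x

With the vertex order [a, b, c, d, e, f, g, h], the degrees are [5, 5, 5, 3, 3, 3, 3, 3], giving D = diag(5, 5, 5, 3, 3, 3, 3, 3) and L = D - A. L has integer entries, so p(x) = det(xI - L) has integer coefficients. Expanding the determinant yields x^8 - 30x^7 + 375x^6 - 2540x^5 + 10095x^4 - 23598x^3 + 30105x^2 - 16200x. The constant term is 0 because L is singular (the all-ones vector lies in its kernel). The largest eigenvalue, 8, is at most the vertex count 8.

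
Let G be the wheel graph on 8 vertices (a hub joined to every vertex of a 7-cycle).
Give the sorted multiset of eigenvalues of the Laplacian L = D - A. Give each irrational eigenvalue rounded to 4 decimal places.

[0, 1.7530, 1.7530, 3.4450, 3.4450, 4.8019, 4.8019, 8]

The graph has 8 vertices and degree multiset [7, 3, 3, 3, 3, 3, 3, 3]; D is the diagonal matrix of degrees and L = D - A. Diagonalising L (or applying a numerical eigensolver to the 8x8 matrix) gives the spectrum above. The eigenvalues sum to 28, which equals trace(L) = 2|E|.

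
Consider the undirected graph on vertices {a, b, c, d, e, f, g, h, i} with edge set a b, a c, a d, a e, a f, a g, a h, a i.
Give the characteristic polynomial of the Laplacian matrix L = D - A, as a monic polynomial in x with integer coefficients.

x^9 - 16x^8 + 84x^7 - 224x^6 + 350x^5 - 336x^4 + 196x^3 - 64x^2 + 9x

Each diagonal entry of L is the vertex degree and each off-diagonal entry is -1 where an edge is present, 0 otherwise; in the order [a, b, c, d, e, f, g, h, i] the diagonal is [8, 1, 1, 1, 1, 1, 1, 1, 1]. The eigenvalues of L are [0, 1, 1, 1, 1, 1, 1, 1, 9]; the characteristic polynomial is the product of (x - lambda_i), which multiplies out to x^9 - 16x^8 + 84x^7 - 224x^6 + 350x^5 - 336x^4 + 196x^3 - 64x^2 + 9x. The constant term is 0 because L is singular (the all-ones vector lies in its kernel). The largest eigenvalue, 9, is at most the vertex count 9.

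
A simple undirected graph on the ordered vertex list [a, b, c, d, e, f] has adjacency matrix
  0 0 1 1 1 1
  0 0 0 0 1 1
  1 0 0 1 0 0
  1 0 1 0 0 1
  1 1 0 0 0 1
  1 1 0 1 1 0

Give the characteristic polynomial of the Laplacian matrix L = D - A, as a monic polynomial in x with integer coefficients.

x^6 - 18x^5 + 124x^4 - 404x^3 + 611x^2 - 330x

Reading degrees in the order [a, b, c, d, e, f] gives [4, 2, 2, 3, 3, 4]; set D = diag(4, 2, 2, 3, 3, 4) and form L = D - A. L has integer entries, so p(x) = det(xI - L) has integer coefficients. Expanding the determinant yields x^6 - 18x^5 + 124x^4 - 404x^3 + 611x^2 - 330x. The constant term is 0 because L is singular (the all-ones vector lies in its kernel).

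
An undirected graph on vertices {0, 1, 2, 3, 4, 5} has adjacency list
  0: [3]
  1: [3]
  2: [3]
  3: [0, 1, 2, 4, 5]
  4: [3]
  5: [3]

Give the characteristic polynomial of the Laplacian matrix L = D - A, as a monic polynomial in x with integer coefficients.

x^6 - 10x^5 + 30x^4 - 40x^3 + 25x^2 - 6x

Each diagonal entry of L is the vertex degree and each off-diagonal entry is -1 where an edge is present, 0 otherwise; in the order [0, 1, 2, 3, 4, 5] the diagonal is [1, 1, 1, 5, 1, 1]. Computing det(xI - L) by cofactor expansion (or equivalently via sum-over-permutations) gives x^6 - 10x^5 + 30x^4 - 40x^3 + 25x^2 - 6x. The constant term is 0 because L is singular (the all-ones vector lies in its kernel). By the matrix-tree theorem the graph has (1/6) * product of the nonzero eigenvalues = 1 spanning tree. There is one zero in the spectrum, matching the 1 component.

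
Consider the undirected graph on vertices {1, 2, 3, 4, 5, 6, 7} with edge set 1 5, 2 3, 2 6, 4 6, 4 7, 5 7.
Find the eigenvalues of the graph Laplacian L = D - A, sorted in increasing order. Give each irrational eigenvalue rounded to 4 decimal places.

[0, 0.1981, 0.7530, 1.5550, 2.4450, 3.2470, 3.8019]

With the vertex order [1, 2, 3, 4, 5, 6, 7], the degrees are [1, 2, 1, 2, 2, 2, 2], giving D = diag(1, 2, 1, 2, 2, 2, 2) and L = D - A. L is symmetric positive semidefinite, so every eigenvalue is real and nonnegative. By the matrix-tree theorem the graph has (1/7) * product of the nonzero eigenvalues = 1 spanning tree. There is one zero in the spectrum, matching the 1 component.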